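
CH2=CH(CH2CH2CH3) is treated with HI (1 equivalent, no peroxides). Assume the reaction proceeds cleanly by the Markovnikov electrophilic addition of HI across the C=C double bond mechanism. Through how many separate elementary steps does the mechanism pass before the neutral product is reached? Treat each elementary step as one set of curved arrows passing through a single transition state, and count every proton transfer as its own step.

2

Step 1: Protonation of the alkene by HI: the π bond acts as the nucleophile and picks up H⁺, giving the more stable (Markovnikov) secondary carbocation. The H–I bond breaks heterolytically, releasing I⁻.
(No 1,2-shift: no single shift to an adjacent carbon would give a more stable cation.)
Step 2: The I⁻ anion donates a lone pair to the carbocation, forming the new C–I σ-bond and giving the neutral alkyl halide.
Total: 2 elementary steps.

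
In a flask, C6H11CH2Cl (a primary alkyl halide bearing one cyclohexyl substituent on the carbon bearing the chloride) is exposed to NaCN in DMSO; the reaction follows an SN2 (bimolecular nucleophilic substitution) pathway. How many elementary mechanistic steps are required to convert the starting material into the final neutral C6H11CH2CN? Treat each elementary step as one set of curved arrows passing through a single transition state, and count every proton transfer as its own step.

Step 1: Backside attack by CN⁻ on the carbon bearing the chloride: the new C–C bond forms as the C–Cl bond breaks, with Walden inversion at carbon.
Total: 1 elementary step.

1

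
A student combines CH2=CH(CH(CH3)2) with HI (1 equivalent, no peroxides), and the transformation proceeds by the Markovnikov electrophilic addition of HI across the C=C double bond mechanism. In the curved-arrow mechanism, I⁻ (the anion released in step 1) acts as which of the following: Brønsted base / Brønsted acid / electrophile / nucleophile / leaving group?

Step 3: The I⁻ anion donates a lone pair to the carbocation, forming the new C–I σ-bond and giving the neutral alkyl halide.
I⁻ (the anion released in step 1) donates an electron pair to form a new σ-bond to carbon — it is the nucleophile.

nucleophile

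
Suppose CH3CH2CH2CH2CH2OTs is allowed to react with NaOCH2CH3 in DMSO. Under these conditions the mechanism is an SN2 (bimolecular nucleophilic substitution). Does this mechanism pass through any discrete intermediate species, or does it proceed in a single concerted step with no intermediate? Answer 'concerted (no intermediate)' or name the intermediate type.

CH3CH2O⁻ attacks the back face of the α-carbon while TsO⁻ departs with the C–O bonding pair — a single concerted displacement through a pentacoordinate transition state.
All bond changes occur in one transition state; no discrete intermediate is formed.

concerted (no intermediate)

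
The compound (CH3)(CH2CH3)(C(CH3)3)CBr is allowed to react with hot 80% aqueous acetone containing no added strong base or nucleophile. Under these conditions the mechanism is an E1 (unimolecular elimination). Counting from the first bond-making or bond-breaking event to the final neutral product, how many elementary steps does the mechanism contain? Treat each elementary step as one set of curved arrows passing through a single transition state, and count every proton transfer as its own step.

2

Step 1: Unassisted departure of Br⁻ (taking the C–Br bonding pair) generates a tertiary carbocation.
(No 1,2-shift: no single shift to an adjacent carbon would give a more stable cation.)
Step 2: A weak base (a water molecule from the solvent) removes a proton from a carbon adjacent to the cationic centre; the electrons of that C–H bond become the new π(C=C) bond, giving the alkene.
Total: 2 elementary steps.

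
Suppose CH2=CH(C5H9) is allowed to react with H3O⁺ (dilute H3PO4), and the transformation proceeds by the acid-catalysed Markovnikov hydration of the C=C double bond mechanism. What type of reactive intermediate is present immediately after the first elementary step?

secondary carbocation

Step 1: Protonation of the alkene by H3O⁺: the π bond acts as the nucleophile and picks up H⁺, giving the more stable (Markovnikov) secondary carbocation. H2O is released.
After step 1 the species present is a secondary carbocation.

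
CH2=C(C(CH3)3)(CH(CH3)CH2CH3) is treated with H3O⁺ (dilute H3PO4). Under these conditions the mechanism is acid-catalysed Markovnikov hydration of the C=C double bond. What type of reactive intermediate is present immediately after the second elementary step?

Step 1: The π electrons of the C=C bond attack a proton of H3O⁺; Markovnikov addition places the new C–H on the less-substituted alkene carbon, so the positive charge ends up on the more-substituted carbon — a tertiary carbocation. H2O is released.
Step 2: A lone pair on the oxygen of H2O attacks the carbocation, forming a C–O bond and an oxonium ion (a protonated alcohol).
After step 2 the species present is an oxonium ion.

oxonium ion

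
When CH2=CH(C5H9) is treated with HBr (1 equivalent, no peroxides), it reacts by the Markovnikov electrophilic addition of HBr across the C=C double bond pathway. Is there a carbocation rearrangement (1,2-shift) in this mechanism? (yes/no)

The first-formed carbocation is secondary.
The adjacent cyclopentyl carbon already bears 2 other carbon substituents and has a hydrogen to migrate; after a 1,2-hydride shift from that carbon the positive charge sits on a tertiary centre.
Tertiary is more stable than secondary, so the shift occurs.

yes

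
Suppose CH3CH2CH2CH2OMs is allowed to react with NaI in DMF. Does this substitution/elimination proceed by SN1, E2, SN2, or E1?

Conditions: a primary substrate with a strong nucleophile in the polar aprotic solvent DMF.
These conditions are the textbook signature of the SN2 pathway.
An unhindered substrate with a strong nucleophile in a polar aprotic solvent favours one-step backside displacement.

SN2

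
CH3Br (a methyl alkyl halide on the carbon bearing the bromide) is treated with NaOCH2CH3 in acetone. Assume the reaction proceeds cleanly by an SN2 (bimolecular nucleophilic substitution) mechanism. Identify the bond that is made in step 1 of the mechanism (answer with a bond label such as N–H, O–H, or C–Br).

C–O

Step 1: CH3CH2O⁻ attacks the back face of the α-carbon while Br⁻ departs with the C–Br bonding pair — a single concerted displacement through a pentacoordinate transition state.
The bond formed in this step is the C–O bond.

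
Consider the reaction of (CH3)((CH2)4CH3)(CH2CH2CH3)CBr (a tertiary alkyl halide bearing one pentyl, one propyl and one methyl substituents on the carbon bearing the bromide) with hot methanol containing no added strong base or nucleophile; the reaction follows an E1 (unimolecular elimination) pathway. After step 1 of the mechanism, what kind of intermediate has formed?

Step 1: Unassisted departure of Br⁻ (taking the C–Br bonding pair) generates a tertiary carbocation.
After step 1 the species present is a tertiary carbocation.

tertiary carbocation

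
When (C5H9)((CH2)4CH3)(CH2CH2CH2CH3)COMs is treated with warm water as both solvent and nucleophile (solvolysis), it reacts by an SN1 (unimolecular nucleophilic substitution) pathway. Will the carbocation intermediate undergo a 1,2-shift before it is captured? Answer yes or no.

no

The first-formed carbocation is tertiary.
No single 1,2-shift to an adjacent carbon would produce a more-substituted cation than the one already present, so no rearrangement occurs.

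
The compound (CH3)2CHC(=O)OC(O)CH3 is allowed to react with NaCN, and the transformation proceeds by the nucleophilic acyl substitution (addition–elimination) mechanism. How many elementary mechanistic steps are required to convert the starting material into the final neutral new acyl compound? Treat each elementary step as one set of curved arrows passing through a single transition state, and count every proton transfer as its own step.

Step 1: Nucleophilic addition of CN⁻ to the acyl carbon breaks the π(C=O) bond and yields a tetrahedral, anionic intermediate.
Step 2: An oxygen lone pair re-forms the C=O π bond as the C–O σ-bond breaks; CH3CO2⁻ is expelled.
Total: 2 elementary steps.

2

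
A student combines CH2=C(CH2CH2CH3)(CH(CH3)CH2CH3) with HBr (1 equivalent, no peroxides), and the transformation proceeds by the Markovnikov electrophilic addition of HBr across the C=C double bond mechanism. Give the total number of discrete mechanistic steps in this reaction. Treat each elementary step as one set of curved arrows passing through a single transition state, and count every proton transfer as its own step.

Step 1: Protonation of the alkene by HBr: the π bond acts as the nucleophile and picks up H⁺, giving the more stable (Markovnikov) tertiary carbocation. The H–Br bond breaks heterolytically, releasing Br⁻.
(No 1,2-shift: no single shift to an adjacent carbon would give a more stable cation.)
Step 2: Br⁻ captures the cation: a lone pair on Br⁻ fills the empty p orbital, producing the alkyl halide product.
Total: 2 elementary steps.

2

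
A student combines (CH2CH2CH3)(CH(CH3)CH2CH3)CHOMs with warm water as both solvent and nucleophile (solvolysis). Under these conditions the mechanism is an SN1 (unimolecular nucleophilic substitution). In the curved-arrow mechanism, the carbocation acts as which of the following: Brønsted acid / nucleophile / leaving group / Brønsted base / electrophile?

Step 3: Nucleophilic capture: the oxygen of H2O bonds to the cationic carbon, producing an oxonium-ion intermediate.
The carbocation accepts an electron pair into an empty or π* orbital — it is the electrophile.

electrophile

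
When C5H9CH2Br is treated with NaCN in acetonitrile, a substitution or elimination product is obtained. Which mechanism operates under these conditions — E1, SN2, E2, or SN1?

Conditions: a primary substrate with a strong nucleophile in the polar aprotic solvent acetonitrile.
These conditions are the textbook signature of the SN2 pathway.
An unhindered substrate with a strong nucleophile in a polar aprotic solvent favours one-step backside displacement.

SN2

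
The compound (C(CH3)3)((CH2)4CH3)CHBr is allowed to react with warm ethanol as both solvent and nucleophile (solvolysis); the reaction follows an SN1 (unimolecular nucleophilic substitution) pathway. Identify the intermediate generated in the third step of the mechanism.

Step 1: Ionisation: the C–Br σ-bond cleaves heterolytically; both bonding electrons depart with Br⁻, leaving a secondary carbocation at the α-carbon.
Step 2: Carbocation rearrangement: a 1,2-methyl shift from the adjacent tert-butyl carbon converts the initially-formed secondary cation into the more stable tertiary cation.
Step 3: CH3CH2OH donates an oxygen lone pair into the empty p orbital of the cation, giving a protonated ether (an oxonium ion).
After step 3 the species present is an oxonium ion.

oxonium ion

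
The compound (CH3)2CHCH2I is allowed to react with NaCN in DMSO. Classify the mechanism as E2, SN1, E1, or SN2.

Conditions: a primary substrate with a strong nucleophile in the polar aprotic solvent DMSO.
These conditions are the textbook signature of the SN2 pathway.
An unhindered substrate with a strong nucleophile in a polar aprotic solvent favours one-step backside displacement.

SN2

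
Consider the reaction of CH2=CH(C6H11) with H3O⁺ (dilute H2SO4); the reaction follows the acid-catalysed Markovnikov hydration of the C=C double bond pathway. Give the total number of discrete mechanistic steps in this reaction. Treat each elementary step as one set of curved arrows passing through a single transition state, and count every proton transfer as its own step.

4

Step 1: Electrophilic addition begins with the π(C=C) electrons forming a bond to the proton of H3O⁺. Following Markovnikov's rule, the resulting cation is secondary. H2O is released.
Step 2: A 1,2-hydride shift from the adjacent cyclohexyl carbon moves the positive charge from the secondary centre to an adjacent carbon, generating a more stable tertiary carbocation.
Step 3: A lone pair on the oxygen of H2O attacks the carbocation, forming a C–O bond and an oxonium ion (a protonated alcohol).
Step 4: H2O removes a proton from the oxonium oxygen, regenerating H3O⁺ and giving the neutral alcohol.
Total: 4 elementary steps.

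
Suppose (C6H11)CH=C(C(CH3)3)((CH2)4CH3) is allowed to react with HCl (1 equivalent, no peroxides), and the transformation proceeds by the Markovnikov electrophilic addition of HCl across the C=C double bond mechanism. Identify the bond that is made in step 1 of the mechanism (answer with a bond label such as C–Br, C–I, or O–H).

Step 1: Protonation of the alkene by HCl: the π bond acts as the nucleophile and picks up H⁺, giving the more stable (Markovnikov) tertiary carbocation. The H–Cl bond breaks heterolytically, releasing Cl⁻.
The bond formed in this step is the C–H bond.

C–H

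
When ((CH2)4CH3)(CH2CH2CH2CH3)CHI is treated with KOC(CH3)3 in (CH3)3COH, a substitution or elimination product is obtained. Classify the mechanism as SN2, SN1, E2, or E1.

E2

Conditions: a strong/bulky base with a secondary substrate bearing a β-hydrogen.
These conditions are the textbook signature of the E2 pathway.
A strong (often hindered) base removes a β-H in concert with loss of the leaving group — bimolecular elimination.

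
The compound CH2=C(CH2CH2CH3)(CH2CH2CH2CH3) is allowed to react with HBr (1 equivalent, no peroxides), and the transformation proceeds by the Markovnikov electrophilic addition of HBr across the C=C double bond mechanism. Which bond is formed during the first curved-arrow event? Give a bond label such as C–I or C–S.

C–H

Step 1: The π electrons of the C=C bond attack a proton of HBr; Markovnikov addition places the new C–H on the less-substituted alkene carbon, so the positive charge ends up on the more-substituted carbon — a tertiary carbocation. The H–Br bond breaks heterolytically, releasing Br⁻.
The bond formed in this step is the C–H bond.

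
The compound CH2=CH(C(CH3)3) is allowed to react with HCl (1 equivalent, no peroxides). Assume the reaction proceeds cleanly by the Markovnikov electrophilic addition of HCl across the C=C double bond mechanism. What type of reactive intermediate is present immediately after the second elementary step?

Step 1: The π electrons of the C=C bond attack a proton of HCl; Markovnikov addition places the new C–H on the less-substituted alkene carbon, so the positive charge ends up on the more-substituted carbon — a secondary carbocation. The H–Cl bond breaks heterolytically, releasing Cl⁻.
Step 2: A methyl group with its bonding pair migrates from the adjacent tert-butyl carbon to the cationic centre — a 1,2-methyl shift — upgrading the secondary cation to a tertiary one.
After step 2 the species present is a tertiary carbocation.

tertiary carbocation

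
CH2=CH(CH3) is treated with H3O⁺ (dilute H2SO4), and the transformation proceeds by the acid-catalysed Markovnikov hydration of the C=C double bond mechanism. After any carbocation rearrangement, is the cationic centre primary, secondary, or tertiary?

secondary

Step 1: The π electrons of the C=C bond attack a proton of H3O⁺; Markovnikov addition places the new C–H on the less-substituted alkene carbon, so the positive charge ends up on the more-substituted carbon — a secondary carbocation. H2O is released.
No single 1,2-shift to an adjacent carbon would give a more-substituted cation, so no rearrangement occurs.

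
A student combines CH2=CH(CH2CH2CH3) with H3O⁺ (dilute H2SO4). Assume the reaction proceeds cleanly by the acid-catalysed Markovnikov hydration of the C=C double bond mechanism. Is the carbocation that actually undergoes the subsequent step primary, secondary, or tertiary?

Step 1: Protonation of the alkene by H3O⁺: the π bond acts as the nucleophile and picks up H⁺, giving the more stable (Markovnikov) secondary carbocation. H2O is released.
No single 1,2-shift to an adjacent carbon would give a more-substituted cation, so no rearrangement occurs.

secondary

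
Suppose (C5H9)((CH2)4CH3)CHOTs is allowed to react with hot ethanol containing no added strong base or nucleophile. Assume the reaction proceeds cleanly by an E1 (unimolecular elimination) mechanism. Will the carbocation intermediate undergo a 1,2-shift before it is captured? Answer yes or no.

The first-formed carbocation is secondary.
The adjacent cyclopentyl carbon already bears 2 other carbon substituents and has a hydrogen to migrate; after a 1,2-hydride shift from that carbon the positive charge sits on a tertiary centre.
Tertiary is more stable than secondary, so the shift occurs.

yes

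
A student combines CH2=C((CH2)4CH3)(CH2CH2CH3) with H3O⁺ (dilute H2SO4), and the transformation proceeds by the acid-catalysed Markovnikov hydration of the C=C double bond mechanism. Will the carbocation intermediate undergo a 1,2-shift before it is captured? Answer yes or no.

no

The first-formed carbocation is tertiary.
No single 1,2-shift to an adjacent carbon would produce a more-substituted cation than the one already present, so no rearrangement occurs.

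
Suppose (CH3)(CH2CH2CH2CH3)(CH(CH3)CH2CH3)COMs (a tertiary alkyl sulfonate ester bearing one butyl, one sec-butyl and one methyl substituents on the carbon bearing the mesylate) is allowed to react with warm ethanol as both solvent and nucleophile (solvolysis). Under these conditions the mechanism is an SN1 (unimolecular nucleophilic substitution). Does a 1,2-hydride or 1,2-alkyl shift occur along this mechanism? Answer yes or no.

no

The first-formed carbocation is tertiary.
No single 1,2-shift to an adjacent carbon would produce a more-substituted cation than the one already present, so no rearrangement occurs.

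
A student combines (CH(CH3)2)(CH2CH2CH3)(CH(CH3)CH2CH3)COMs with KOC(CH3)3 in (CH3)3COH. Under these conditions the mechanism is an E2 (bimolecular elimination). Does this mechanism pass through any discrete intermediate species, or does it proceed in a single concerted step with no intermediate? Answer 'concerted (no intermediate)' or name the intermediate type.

The strong base (CH3)3CO⁻ removes a β-hydrogen; in the same concerted event the electrons of the breaking C–H bond form the new π(C=C) bond and the C–O σ-bond breaks, expelling MsO⁻. Anti-periplanar geometry; one transition state.
All bond changes occur in one transition state; no discrete intermediate is formed.

concerted (no intermediate)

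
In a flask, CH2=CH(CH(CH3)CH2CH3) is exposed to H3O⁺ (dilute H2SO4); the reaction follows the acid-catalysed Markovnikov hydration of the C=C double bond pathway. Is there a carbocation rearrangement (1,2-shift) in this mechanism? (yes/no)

yes

The first-formed carbocation is secondary.
The adjacent sec-butyl carbon already bears 2 other carbon substituents and has a hydrogen to migrate; after a 1,2-hydride shift from that carbon the positive charge sits on a tertiary centre.
Tertiary is more stable than secondary, so the shift occurs.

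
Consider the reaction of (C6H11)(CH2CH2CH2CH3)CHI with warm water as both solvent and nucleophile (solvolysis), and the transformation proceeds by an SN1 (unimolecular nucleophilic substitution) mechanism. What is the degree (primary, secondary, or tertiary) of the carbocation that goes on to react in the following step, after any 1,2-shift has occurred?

Step 1: Rate-determining heterolysis of the C–I bond gives I⁻ and a secondary carbocation.
Step 2: A 1,2-hydride shift from the adjacent cyclohexyl carbon moves the positive charge from the secondary centre to an adjacent carbon, generating a more stable tertiary carbocation.
The cation rearranges from secondary to tertiary via a 1,2-hydride shift from the adjacent cyclohexyl carbon; the tertiary cation is what reacts next.

tertiary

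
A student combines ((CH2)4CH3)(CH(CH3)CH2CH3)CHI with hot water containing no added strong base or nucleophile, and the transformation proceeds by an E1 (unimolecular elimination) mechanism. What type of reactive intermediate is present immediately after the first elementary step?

Step 1: Ionisation: the C–I σ-bond cleaves heterolytically; both bonding electrons depart with I⁻, leaving a secondary carbocation at the α-carbon.
After step 1 the species present is a secondary carbocation.

secondary carbocation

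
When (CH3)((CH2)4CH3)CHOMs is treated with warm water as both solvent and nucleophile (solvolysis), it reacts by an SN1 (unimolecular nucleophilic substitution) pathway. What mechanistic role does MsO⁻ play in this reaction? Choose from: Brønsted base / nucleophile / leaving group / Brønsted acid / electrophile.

Step 1: The C–O bond breaks with both electrons going to the mesylate; MsO⁻ leaves and a secondary carbocation remains.
MsO⁻ departs with both electrons of the breaking σ-bond — that is the definition of a leaving group.

leaving group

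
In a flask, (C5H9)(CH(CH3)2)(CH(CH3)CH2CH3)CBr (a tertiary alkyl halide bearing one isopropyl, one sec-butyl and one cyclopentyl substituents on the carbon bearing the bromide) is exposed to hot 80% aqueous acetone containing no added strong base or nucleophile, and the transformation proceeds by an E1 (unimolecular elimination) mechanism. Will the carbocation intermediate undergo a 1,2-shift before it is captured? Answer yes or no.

no

The first-formed carbocation is tertiary.
No single 1,2-shift to an adjacent carbon would produce a more-substituted cation than the one already present, so no rearrangement occurs.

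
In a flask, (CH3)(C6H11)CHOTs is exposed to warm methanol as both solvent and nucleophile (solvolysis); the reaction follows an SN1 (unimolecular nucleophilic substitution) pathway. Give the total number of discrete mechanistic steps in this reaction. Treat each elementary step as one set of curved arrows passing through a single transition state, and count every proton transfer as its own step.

4

Step 1: The C–O bond breaks with both electrons going to the tosylate; TsO⁻ leaves and a secondary carbocation remains.
Step 2: A hydride (H with its bonding pair) migrates from the adjacent cyclohexyl carbon to the cationic centre — a 1,2-hydride shift — upgrading the secondary cation to a tertiary one.
Step 3: A lone pair on the oxygen of CH3OH attacks the carbocation, forming a new C–O σ-bond and an oxonium ion.
Step 4: Deprotonation of the oxonium oxygen by solvent methanol yields the neutral ether.
Total: 4 elementary steps.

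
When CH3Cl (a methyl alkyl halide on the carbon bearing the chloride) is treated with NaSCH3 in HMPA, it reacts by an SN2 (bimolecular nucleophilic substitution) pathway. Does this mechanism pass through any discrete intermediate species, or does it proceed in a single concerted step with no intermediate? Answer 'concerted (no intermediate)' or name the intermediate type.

The methanethiolate nucleophile donates a lone pair from S to the α-carbon in a backside attack; simultaneously the C–Cl σ-bond breaks and both of its electrons leave with Cl⁻. One concerted step with inversion of configuration.
All bond changes occur in one transition state; no discrete intermediate is formed.

concerted (no intermediate)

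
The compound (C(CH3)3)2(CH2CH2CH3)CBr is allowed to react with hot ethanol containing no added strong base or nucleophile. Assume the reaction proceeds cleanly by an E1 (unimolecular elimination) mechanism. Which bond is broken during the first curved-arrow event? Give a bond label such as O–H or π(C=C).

Step 1: The C–Br bond breaks with both electrons going to the bromide; Br⁻ leaves and a tertiary carbocation remains.
The bond broken in this step is the C–Br bond.

C–Br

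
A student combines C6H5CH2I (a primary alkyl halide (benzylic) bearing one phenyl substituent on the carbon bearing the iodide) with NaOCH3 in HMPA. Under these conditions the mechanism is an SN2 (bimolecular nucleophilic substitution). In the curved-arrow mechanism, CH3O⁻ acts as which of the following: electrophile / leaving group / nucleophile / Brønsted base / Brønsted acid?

nucleophile

Step 1: The methoxide nucleophile donates a lone pair from O to the α-carbon in a backside attack; simultaneously the C–I σ-bond breaks and both of its electrons leave with I⁻. One concerted step with inversion of configuration.
CH3O⁻ donates an electron pair to form a new σ-bond to carbon — it is the nucleophile.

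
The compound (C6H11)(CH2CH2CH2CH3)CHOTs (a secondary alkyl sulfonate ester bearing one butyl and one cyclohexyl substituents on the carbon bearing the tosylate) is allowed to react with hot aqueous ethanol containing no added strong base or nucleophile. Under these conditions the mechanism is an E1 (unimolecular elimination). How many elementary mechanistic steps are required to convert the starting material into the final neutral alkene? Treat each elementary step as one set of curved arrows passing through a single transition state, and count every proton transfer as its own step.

3

Step 1: Ionisation: the C–O σ-bond cleaves heterolytically; both bonding electrons depart with TsO⁻, leaving a secondary carbocation at the α-carbon.
Step 2: A 1,2-hydride shift from the adjacent cyclohexyl carbon moves the positive charge from the secondary centre to an adjacent carbon, generating a more stable tertiary carbocation.
Step 3: Loss of a β-proton to a water (or ethanol) molecule of the solvent: the C–H bonding pair collapses toward the cationic carbon to form the C=C π bond, yielding the alkene.
Total: 3 elementary steps.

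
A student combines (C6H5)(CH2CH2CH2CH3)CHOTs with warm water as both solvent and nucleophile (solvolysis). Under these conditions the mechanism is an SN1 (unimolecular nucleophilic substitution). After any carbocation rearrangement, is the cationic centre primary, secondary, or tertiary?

secondary

Step 1: Rate-determining heterolysis of the C–O bond gives TsO⁻ and a secondary carbocation.
No single 1,2-shift to an adjacent carbon would give a more-substituted cation, so no rearrangement occurs.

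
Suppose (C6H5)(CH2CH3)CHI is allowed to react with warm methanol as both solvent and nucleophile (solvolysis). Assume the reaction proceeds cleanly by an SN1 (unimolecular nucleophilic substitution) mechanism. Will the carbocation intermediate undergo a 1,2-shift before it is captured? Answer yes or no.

The first-formed carbocation is secondary.
No single 1,2-shift to an adjacent carbon would produce a more-substituted cation than the one already present, so no rearrangement occurs.

no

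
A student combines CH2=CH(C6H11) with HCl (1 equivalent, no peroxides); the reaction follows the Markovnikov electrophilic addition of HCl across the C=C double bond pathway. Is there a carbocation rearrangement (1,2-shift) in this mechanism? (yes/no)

yes

The first-formed carbocation is secondary.
The adjacent cyclohexyl carbon already bears 2 other carbon substituents and has a hydrogen to migrate; after a 1,2-hydride shift from that carbon the positive charge sits on a tertiary centre.
Tertiary is more stable than secondary, so the shift occurs.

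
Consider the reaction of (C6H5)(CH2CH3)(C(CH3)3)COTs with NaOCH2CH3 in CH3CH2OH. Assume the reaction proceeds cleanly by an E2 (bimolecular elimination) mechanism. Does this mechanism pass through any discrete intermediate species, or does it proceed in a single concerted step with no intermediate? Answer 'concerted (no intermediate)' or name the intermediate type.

concerted (no intermediate)

In one step, CH3CH2O⁻ pulls off a β-proton, the C–O bond cleaves, and a C=C double bond forms between the α- and β-carbons (E2, anti elimination).
All bond changes occur in one transition state; no discrete intermediate is formed.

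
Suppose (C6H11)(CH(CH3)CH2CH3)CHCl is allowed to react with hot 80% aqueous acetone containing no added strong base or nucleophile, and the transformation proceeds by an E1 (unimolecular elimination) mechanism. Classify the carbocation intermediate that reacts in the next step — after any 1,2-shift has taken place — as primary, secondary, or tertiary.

tertiary

Step 1: Ionisation: the C–Cl σ-bond cleaves heterolytically; both bonding electrons depart with Cl⁻, leaving a secondary carbocation at the α-carbon.
Step 2: A 1,2-hydride shift from the adjacent cyclohexyl carbon moves the positive charge from the secondary centre to an adjacent carbon, generating a more stable tertiary carbocation.
The cation rearranges from secondary to tertiary via a 1,2-hydride shift from the adjacent cyclohexyl carbon; the tertiary cation is what reacts next.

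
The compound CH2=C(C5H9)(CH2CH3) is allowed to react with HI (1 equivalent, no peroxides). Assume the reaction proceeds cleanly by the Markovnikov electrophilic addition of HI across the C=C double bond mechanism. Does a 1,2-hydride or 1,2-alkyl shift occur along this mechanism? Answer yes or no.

no

The first-formed carbocation is tertiary.
No single 1,2-shift to an adjacent carbon would produce a more-substituted cation than the one already present, so no rearrangement occurs.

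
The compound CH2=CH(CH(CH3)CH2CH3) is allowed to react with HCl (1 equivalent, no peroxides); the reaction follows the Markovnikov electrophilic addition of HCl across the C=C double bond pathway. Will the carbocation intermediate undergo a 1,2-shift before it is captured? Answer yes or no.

yes

The first-formed carbocation is secondary.
The adjacent sec-butyl carbon already bears 2 other carbon substituents and has a hydrogen to migrate; after a 1,2-hydride shift from that carbon the positive charge sits on a tertiary centre.
Tertiary is more stable than secondary, so the shift occurs.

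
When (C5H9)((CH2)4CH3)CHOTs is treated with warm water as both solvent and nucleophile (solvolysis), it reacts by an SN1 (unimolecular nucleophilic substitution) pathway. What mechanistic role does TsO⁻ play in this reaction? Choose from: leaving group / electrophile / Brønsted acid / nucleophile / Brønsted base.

Step 1: Unassisted departure of TsO⁻ (taking the C–O bonding pair) generates a secondary carbocation.
TsO⁻ departs with both electrons of the breaking σ-bond — that is the definition of a leaving group.

leaving group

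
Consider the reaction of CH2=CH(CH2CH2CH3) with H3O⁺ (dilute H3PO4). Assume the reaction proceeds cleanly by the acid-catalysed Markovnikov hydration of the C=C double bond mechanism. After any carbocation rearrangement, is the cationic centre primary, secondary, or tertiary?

Step 1: Electrophilic addition begins with the π(C=C) electrons forming a bond to the proton of H3O⁺. Following Markovnikov's rule, the resulting cation is secondary. H2O is released.
No single 1,2-shift to an adjacent carbon would give a more-substituted cation, so no rearrangement occurs.

secondary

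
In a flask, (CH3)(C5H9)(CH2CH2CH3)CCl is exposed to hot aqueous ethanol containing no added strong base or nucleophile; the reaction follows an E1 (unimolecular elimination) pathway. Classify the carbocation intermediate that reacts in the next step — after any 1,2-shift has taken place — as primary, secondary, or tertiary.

Step 1: The C–Cl bond breaks with both electrons going to the chloride; Cl⁻ leaves and a tertiary carbocation remains.
No single 1,2-shift to an adjacent carbon would give a more-substituted cation, so no rearrangement occurs.

tertiary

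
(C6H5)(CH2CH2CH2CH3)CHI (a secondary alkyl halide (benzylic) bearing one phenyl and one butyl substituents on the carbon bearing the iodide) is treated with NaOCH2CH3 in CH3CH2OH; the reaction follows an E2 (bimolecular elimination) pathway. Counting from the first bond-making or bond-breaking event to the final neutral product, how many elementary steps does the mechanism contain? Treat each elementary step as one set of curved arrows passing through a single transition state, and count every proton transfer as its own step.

1

Step 1: Concerted anti-periplanar elimination: CH3CH2O⁻ abstracts a β-H while I⁻ leaves, and the C–H electrons become the new C=C π bond — all in a single transition state.
Total: 1 elementary step.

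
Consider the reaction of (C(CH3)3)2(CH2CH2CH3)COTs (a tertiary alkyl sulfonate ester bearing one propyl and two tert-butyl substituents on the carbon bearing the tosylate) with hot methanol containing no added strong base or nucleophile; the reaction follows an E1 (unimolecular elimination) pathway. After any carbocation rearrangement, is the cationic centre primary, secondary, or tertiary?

Step 1: Unassisted departure of TsO⁻ (taking the C–O bonding pair) generates a tertiary carbocation.
No single 1,2-shift to an adjacent carbon would give a more-substituted cation, so no rearrangement occurs.

tertiary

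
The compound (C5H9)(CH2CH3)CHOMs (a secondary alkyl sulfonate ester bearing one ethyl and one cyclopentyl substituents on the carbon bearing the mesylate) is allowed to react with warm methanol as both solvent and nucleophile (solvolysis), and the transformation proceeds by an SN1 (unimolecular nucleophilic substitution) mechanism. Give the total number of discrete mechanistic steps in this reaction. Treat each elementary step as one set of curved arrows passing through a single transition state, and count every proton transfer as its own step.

4

Step 1: Unassisted departure of MsO⁻ (taking the C–O bonding pair) generates a secondary carbocation.
Step 2: A hydride (H with its bonding pair) migrates from the adjacent cyclopentyl carbon to the cationic centre — a 1,2-hydride shift — upgrading the secondary cation to a tertiary one.
Step 3: A lone pair on the oxygen of CH3OH attacks the carbocation, forming a new C–O σ-bond and an oxonium ion.
Step 4: Deprotonation of the oxonium oxygen by solvent methanol yields the neutral ether.
Total: 4 elementary steps.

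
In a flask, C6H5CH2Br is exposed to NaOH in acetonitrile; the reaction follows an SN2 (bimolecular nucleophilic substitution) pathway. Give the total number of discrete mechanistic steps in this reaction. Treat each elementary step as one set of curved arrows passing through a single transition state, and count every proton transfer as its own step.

Step 1: OH⁻ attacks the back face of the α-carbon while Br⁻ departs with the C–Br bonding pair — a single concerted displacement through a pentacoordinate transition state.
Total: 1 elementary step.

1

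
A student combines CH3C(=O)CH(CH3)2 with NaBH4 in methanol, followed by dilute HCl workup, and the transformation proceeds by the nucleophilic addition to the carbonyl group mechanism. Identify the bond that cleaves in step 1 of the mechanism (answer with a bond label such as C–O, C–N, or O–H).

Step 1: Nucleophilic addition: H⁻ (delivered from BH4⁻) adds to the carbonyl carbon, pushing the π(C=O) electron pair onto oxygen and giving a tetrahedral alkoxide.
The bond broken in this step is the π(C=O) bond.

π(C=O)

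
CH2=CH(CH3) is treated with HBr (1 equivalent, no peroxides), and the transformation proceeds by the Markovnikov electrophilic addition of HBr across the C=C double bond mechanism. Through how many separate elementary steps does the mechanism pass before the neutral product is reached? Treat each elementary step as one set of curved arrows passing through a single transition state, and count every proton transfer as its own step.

Step 1: The π electrons of the C=C bond attack a proton of HBr; Markovnikov addition places the new C–H on the less-substituted alkene carbon, so the positive charge ends up on the more-substituted carbon — a secondary carbocation. The H–Br bond breaks heterolytically, releasing Br⁻.
(No 1,2-shift: no single shift to an adjacent carbon would give a more stable cation.)
Step 2: Nucleophilic attack by Br⁻ on the carbocation completes the addition, giving R–Br.
Total: 2 elementary steps.

2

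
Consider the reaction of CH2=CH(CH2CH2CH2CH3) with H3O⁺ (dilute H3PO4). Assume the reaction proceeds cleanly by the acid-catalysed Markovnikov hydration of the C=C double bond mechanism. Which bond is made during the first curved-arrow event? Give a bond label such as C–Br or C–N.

Step 1: Protonation of the alkene by H3O⁺: the π bond acts as the nucleophile and picks up H⁺, giving the more stable (Markovnikov) secondary carbocation. H2O is released.
The bond formed in this step is the C–H bond.

C–H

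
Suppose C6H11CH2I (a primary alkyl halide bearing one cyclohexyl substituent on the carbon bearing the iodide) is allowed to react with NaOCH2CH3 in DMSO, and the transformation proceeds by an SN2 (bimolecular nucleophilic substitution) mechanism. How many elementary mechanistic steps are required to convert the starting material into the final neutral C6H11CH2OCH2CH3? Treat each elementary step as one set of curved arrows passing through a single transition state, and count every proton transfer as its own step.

1

Step 1: Backside attack by CH3CH2O⁻ on the carbon bearing the iodide: the new C–O bond forms as the C–I bond breaks, with Walden inversion at carbon.
Total: 1 elementary step.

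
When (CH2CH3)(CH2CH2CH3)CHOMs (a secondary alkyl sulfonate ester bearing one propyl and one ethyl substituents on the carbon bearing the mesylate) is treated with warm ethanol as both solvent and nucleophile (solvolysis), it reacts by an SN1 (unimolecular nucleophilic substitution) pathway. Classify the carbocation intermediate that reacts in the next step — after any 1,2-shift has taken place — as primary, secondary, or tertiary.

secondary

Step 1: Rate-determining heterolysis of the C–O bond gives MsO⁻ and a secondary carbocation.
No single 1,2-shift to an adjacent carbon would give a more-substituted cation, so no rearrangement occurs.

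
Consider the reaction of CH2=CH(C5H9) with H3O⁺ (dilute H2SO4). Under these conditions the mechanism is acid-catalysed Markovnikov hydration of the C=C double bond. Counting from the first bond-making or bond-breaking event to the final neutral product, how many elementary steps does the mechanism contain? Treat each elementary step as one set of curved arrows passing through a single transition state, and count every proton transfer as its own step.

Step 1: Protonation of the alkene by H3O⁺: the π bond acts as the nucleophile and picks up H⁺, giving the more stable (Markovnikov) secondary carbocation. H2O is released.
Step 2: A 1,2-hydride shift from the adjacent cyclopentyl carbon moves the positive charge from the secondary centre to an adjacent carbon, generating a more stable tertiary carbocation.
Step 3: Water acts as the nucleophile: an oxygen lone pair bonds to the cationic carbon, giving an oxonium-ion intermediate.
Step 4: Deprotonation of the oxonium ion by a water molecule delivers the neutral alcohol and regenerates the acid catalyst.
Total: 4 elementary steps.

4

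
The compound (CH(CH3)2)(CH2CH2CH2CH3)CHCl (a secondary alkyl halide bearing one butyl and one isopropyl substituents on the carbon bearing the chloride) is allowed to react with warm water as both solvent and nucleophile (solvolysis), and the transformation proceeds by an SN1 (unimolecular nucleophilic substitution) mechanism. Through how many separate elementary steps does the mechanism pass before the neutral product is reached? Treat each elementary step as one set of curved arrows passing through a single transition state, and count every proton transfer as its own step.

4

Step 1: Unassisted departure of Cl⁻ (taking the C–Cl bonding pair) generates a secondary carbocation.
Step 2: A hydride (H with its bonding pair) migrates from the adjacent isopropyl carbon to the cationic centre — a 1,2-hydride shift — upgrading the secondary cation to a tertiary one.
Step 3: A lone pair on the oxygen of H2O attacks the carbocation, forming a new C–O σ-bond and an oxonium ion.
Step 4: Deprotonation of the oxonium oxygen by solvent water yields the neutral alcohol.
Total: 4 elementary steps.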